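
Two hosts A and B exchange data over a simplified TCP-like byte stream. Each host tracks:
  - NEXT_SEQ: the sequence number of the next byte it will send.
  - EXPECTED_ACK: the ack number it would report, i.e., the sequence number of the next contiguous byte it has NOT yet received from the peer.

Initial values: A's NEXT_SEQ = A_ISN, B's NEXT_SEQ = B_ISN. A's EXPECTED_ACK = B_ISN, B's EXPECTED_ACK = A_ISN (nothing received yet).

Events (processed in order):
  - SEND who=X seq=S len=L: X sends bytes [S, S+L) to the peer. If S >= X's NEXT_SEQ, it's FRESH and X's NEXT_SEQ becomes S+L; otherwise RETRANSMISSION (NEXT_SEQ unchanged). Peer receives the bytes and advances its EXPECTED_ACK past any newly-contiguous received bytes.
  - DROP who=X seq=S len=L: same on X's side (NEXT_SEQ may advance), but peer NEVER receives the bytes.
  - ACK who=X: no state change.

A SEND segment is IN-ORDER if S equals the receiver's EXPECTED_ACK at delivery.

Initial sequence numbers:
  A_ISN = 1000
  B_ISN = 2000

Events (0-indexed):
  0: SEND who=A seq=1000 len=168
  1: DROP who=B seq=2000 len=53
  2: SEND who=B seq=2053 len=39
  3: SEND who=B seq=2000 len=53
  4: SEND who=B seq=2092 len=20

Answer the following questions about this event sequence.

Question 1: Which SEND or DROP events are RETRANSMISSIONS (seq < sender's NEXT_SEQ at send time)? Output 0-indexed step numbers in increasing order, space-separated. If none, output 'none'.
Answer: 3

Derivation:
Step 0: SEND seq=1000 -> fresh
Step 1: DROP seq=2000 -> fresh
Step 2: SEND seq=2053 -> fresh
Step 3: SEND seq=2000 -> retransmit
Step 4: SEND seq=2092 -> fresh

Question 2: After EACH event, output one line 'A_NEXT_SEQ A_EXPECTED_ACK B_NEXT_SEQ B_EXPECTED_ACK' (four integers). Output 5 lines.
1168 2000 2000 1168
1168 2000 2053 1168
1168 2000 2092 1168
1168 2092 2092 1168
1168 2112 2112 1168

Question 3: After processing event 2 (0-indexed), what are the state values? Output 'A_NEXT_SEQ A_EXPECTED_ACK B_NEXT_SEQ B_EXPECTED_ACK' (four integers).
After event 0: A_seq=1168 A_ack=2000 B_seq=2000 B_ack=1168
After event 1: A_seq=1168 A_ack=2000 B_seq=2053 B_ack=1168
After event 2: A_seq=1168 A_ack=2000 B_seq=2092 B_ack=1168

1168 2000 2092 1168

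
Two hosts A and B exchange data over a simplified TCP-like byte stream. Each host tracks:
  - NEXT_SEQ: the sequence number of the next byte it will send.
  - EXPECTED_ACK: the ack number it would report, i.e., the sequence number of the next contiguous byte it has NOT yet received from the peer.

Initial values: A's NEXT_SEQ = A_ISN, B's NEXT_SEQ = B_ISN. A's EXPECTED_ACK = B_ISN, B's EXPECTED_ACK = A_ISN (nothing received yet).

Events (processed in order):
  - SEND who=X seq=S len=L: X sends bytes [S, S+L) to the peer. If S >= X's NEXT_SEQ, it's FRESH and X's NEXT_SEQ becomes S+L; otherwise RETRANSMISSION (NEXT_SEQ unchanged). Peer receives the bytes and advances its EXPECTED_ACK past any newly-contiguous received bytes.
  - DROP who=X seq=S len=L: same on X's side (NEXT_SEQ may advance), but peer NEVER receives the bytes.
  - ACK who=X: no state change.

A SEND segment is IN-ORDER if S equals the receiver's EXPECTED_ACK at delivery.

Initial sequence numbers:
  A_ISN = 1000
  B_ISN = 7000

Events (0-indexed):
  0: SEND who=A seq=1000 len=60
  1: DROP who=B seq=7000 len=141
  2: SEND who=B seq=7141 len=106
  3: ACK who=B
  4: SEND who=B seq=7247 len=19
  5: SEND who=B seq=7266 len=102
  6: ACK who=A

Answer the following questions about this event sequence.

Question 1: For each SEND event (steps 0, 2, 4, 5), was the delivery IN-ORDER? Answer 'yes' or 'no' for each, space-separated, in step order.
Answer: yes no no no

Derivation:
Step 0: SEND seq=1000 -> in-order
Step 2: SEND seq=7141 -> out-of-order
Step 4: SEND seq=7247 -> out-of-order
Step 5: SEND seq=7266 -> out-of-order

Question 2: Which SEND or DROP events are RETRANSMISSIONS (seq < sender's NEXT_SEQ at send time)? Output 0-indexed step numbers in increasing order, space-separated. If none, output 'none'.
Step 0: SEND seq=1000 -> fresh
Step 1: DROP seq=7000 -> fresh
Step 2: SEND seq=7141 -> fresh
Step 4: SEND seq=7247 -> fresh
Step 5: SEND seq=7266 -> fresh

Answer: none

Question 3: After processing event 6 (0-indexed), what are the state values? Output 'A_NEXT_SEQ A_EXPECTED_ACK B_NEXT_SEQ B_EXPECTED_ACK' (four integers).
After event 0: A_seq=1060 A_ack=7000 B_seq=7000 B_ack=1060
After event 1: A_seq=1060 A_ack=7000 B_seq=7141 B_ack=1060
After event 2: A_seq=1060 A_ack=7000 B_seq=7247 B_ack=1060
After event 3: A_seq=1060 A_ack=7000 B_seq=7247 B_ack=1060
After event 4: A_seq=1060 A_ack=7000 B_seq=7266 B_ack=1060
After event 5: A_seq=1060 A_ack=7000 B_seq=7368 B_ack=1060
After event 6: A_seq=1060 A_ack=7000 B_seq=7368 B_ack=1060

1060 7000 7368 1060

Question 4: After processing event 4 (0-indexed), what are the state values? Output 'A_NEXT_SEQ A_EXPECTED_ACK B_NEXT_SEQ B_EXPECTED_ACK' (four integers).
After event 0: A_seq=1060 A_ack=7000 B_seq=7000 B_ack=1060
After event 1: A_seq=1060 A_ack=7000 B_seq=7141 B_ack=1060
After event 2: A_seq=1060 A_ack=7000 B_seq=7247 B_ack=1060
After event 3: A_seq=1060 A_ack=7000 B_seq=7247 B_ack=1060
After event 4: A_seq=1060 A_ack=7000 B_seq=7266 B_ack=1060

1060 7000 7266 1060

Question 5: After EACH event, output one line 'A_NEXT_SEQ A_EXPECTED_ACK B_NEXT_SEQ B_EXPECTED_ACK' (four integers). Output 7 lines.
1060 7000 7000 1060
1060 7000 7141 1060
1060 7000 7247 1060
1060 7000 7247 1060
1060 7000 7266 1060
1060 7000 7368 1060
1060 7000 7368 1060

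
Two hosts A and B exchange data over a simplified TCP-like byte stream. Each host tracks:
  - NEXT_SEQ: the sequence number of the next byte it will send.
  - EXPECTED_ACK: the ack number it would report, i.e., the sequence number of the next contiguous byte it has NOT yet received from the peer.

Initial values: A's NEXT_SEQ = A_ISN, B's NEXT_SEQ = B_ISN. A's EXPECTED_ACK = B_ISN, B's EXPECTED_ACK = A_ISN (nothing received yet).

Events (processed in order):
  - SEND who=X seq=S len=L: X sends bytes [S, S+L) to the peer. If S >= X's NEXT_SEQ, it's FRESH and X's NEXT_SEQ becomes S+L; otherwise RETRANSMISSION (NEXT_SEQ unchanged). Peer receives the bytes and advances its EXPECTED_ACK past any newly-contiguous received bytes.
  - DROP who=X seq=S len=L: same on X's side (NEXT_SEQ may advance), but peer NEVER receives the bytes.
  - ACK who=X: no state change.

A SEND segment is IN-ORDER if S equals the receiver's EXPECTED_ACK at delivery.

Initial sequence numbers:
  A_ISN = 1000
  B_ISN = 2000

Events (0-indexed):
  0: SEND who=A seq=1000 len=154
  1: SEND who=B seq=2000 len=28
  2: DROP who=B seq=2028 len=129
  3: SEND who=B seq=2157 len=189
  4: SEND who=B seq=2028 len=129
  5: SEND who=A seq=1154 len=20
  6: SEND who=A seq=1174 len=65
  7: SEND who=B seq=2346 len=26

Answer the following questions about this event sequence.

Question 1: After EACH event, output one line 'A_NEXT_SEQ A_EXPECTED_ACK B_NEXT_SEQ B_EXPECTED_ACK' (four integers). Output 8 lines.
1154 2000 2000 1154
1154 2028 2028 1154
1154 2028 2157 1154
1154 2028 2346 1154
1154 2346 2346 1154
1174 2346 2346 1174
1239 2346 2346 1239
1239 2372 2372 1239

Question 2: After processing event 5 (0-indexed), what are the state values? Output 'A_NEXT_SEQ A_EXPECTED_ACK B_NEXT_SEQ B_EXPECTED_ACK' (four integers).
After event 0: A_seq=1154 A_ack=2000 B_seq=2000 B_ack=1154
After event 1: A_seq=1154 A_ack=2028 B_seq=2028 B_ack=1154
After event 2: A_seq=1154 A_ack=2028 B_seq=2157 B_ack=1154
After event 3: A_seq=1154 A_ack=2028 B_seq=2346 B_ack=1154
After event 4: A_seq=1154 A_ack=2346 B_seq=2346 B_ack=1154
After event 5: A_seq=1174 A_ack=2346 B_seq=2346 B_ack=1174

1174 2346 2346 1174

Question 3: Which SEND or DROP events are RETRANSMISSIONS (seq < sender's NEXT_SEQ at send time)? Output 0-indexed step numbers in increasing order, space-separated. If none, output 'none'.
Step 0: SEND seq=1000 -> fresh
Step 1: SEND seq=2000 -> fresh
Step 2: DROP seq=2028 -> fresh
Step 3: SEND seq=2157 -> fresh
Step 4: SEND seq=2028 -> retransmit
Step 5: SEND seq=1154 -> fresh
Step 6: SEND seq=1174 -> fresh
Step 7: SEND seq=2346 -> fresh

Answer: 4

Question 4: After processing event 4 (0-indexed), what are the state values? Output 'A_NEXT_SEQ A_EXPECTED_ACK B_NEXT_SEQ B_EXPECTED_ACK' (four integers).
After event 0: A_seq=1154 A_ack=2000 B_seq=2000 B_ack=1154
After event 1: A_seq=1154 A_ack=2028 B_seq=2028 B_ack=1154
After event 2: A_seq=1154 A_ack=2028 B_seq=2157 B_ack=1154
After event 3: A_seq=1154 A_ack=2028 B_seq=2346 B_ack=1154
After event 4: A_seq=1154 A_ack=2346 B_seq=2346 B_ack=1154

1154 2346 2346 1154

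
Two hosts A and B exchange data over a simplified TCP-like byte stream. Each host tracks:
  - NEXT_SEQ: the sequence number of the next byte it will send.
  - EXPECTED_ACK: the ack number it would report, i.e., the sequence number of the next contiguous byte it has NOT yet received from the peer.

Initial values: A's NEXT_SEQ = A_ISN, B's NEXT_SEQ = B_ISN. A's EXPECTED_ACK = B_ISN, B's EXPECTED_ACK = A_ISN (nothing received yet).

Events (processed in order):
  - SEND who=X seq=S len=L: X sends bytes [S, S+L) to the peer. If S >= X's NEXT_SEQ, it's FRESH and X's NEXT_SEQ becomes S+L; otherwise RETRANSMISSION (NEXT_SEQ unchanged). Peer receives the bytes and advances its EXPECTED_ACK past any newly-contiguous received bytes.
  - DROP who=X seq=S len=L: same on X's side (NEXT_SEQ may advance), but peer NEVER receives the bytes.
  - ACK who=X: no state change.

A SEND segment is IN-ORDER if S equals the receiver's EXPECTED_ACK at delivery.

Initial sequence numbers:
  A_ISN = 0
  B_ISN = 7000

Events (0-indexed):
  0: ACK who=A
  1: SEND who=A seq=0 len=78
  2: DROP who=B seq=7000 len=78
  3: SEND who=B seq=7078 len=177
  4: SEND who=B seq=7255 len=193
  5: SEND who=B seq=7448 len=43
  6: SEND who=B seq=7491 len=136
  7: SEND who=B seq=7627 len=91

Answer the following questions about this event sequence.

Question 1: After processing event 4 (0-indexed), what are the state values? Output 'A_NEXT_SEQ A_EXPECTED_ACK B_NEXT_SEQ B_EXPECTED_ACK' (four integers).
After event 0: A_seq=0 A_ack=7000 B_seq=7000 B_ack=0
After event 1: A_seq=78 A_ack=7000 B_seq=7000 B_ack=78
After event 2: A_seq=78 A_ack=7000 B_seq=7078 B_ack=78
After event 3: A_seq=78 A_ack=7000 B_seq=7255 B_ack=78
After event 4: A_seq=78 A_ack=7000 B_seq=7448 B_ack=78

78 7000 7448 78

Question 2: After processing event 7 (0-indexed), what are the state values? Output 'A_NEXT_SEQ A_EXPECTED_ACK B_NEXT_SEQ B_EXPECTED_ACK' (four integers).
After event 0: A_seq=0 A_ack=7000 B_seq=7000 B_ack=0
After event 1: A_seq=78 A_ack=7000 B_seq=7000 B_ack=78
After event 2: A_seq=78 A_ack=7000 B_seq=7078 B_ack=78
After event 3: A_seq=78 A_ack=7000 B_seq=7255 B_ack=78
After event 4: A_seq=78 A_ack=7000 B_seq=7448 B_ack=78
After event 5: A_seq=78 A_ack=7000 B_seq=7491 B_ack=78
After event 6: A_seq=78 A_ack=7000 B_seq=7627 B_ack=78
After event 7: A_seq=78 A_ack=7000 B_seq=7718 B_ack=78

78 7000 7718 78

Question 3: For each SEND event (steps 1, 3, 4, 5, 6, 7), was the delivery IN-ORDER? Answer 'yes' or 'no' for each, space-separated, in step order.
Step 1: SEND seq=0 -> in-order
Step 3: SEND seq=7078 -> out-of-order
Step 4: SEND seq=7255 -> out-of-order
Step 5: SEND seq=7448 -> out-of-order
Step 6: SEND seq=7491 -> out-of-order
Step 7: SEND seq=7627 -> out-of-order

Answer: yes no no no no no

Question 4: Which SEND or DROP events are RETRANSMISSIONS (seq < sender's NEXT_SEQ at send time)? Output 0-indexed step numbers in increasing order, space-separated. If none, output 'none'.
Answer: none

Derivation:
Step 1: SEND seq=0 -> fresh
Step 2: DROP seq=7000 -> fresh
Step 3: SEND seq=7078 -> fresh
Step 4: SEND seq=7255 -> fresh
Step 5: SEND seq=7448 -> fresh
Step 6: SEND seq=7491 -> fresh
Step 7: SEND seq=7627 -> fresh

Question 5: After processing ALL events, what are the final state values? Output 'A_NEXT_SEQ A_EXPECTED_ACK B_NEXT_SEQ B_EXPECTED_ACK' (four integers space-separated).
Answer: 78 7000 7718 78

Derivation:
After event 0: A_seq=0 A_ack=7000 B_seq=7000 B_ack=0
After event 1: A_seq=78 A_ack=7000 B_seq=7000 B_ack=78
After event 2: A_seq=78 A_ack=7000 B_seq=7078 B_ack=78
After event 3: A_seq=78 A_ack=7000 B_seq=7255 B_ack=78
After event 4: A_seq=78 A_ack=7000 B_seq=7448 B_ack=78
After event 5: A_seq=78 A_ack=7000 B_seq=7491 B_ack=78
After event 6: A_seq=78 A_ack=7000 B_seq=7627 B_ack=78
After event 7: A_seq=78 A_ack=7000 B_seq=7718 B_ack=78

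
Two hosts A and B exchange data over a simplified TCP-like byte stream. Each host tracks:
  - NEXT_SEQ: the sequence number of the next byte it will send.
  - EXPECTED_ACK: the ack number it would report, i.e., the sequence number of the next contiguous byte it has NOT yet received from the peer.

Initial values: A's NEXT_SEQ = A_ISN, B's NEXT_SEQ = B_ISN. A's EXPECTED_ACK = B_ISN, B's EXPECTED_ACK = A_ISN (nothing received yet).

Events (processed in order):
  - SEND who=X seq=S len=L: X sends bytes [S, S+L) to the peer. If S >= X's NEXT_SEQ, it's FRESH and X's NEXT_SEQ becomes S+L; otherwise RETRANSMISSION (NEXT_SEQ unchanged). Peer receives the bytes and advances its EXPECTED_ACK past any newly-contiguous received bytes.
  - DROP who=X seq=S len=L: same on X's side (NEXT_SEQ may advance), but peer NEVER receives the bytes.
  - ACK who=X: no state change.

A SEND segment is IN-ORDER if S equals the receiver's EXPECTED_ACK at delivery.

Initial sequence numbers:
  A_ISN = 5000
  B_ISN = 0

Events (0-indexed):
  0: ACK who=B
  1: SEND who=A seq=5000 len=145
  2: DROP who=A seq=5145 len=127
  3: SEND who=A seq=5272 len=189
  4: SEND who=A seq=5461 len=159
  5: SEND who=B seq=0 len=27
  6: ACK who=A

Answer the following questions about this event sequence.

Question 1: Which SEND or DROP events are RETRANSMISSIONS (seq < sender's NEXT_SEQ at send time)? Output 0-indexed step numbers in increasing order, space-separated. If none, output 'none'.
Step 1: SEND seq=5000 -> fresh
Step 2: DROP seq=5145 -> fresh
Step 3: SEND seq=5272 -> fresh
Step 4: SEND seq=5461 -> fresh
Step 5: SEND seq=0 -> fresh

Answer: none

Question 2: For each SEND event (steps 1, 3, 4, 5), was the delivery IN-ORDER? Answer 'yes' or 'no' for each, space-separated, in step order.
Step 1: SEND seq=5000 -> in-order
Step 3: SEND seq=5272 -> out-of-order
Step 4: SEND seq=5461 -> out-of-order
Step 5: SEND seq=0 -> in-order

Answer: yes no no yes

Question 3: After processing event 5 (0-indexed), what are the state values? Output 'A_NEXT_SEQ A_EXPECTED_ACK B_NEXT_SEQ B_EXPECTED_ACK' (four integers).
After event 0: A_seq=5000 A_ack=0 B_seq=0 B_ack=5000
After event 1: A_seq=5145 A_ack=0 B_seq=0 B_ack=5145
After event 2: A_seq=5272 A_ack=0 B_seq=0 B_ack=5145
After event 3: A_seq=5461 A_ack=0 B_seq=0 B_ack=5145
After event 4: A_seq=5620 A_ack=0 B_seq=0 B_ack=5145
After event 5: A_seq=5620 A_ack=27 B_seq=27 B_ack=5145

5620 27 27 5145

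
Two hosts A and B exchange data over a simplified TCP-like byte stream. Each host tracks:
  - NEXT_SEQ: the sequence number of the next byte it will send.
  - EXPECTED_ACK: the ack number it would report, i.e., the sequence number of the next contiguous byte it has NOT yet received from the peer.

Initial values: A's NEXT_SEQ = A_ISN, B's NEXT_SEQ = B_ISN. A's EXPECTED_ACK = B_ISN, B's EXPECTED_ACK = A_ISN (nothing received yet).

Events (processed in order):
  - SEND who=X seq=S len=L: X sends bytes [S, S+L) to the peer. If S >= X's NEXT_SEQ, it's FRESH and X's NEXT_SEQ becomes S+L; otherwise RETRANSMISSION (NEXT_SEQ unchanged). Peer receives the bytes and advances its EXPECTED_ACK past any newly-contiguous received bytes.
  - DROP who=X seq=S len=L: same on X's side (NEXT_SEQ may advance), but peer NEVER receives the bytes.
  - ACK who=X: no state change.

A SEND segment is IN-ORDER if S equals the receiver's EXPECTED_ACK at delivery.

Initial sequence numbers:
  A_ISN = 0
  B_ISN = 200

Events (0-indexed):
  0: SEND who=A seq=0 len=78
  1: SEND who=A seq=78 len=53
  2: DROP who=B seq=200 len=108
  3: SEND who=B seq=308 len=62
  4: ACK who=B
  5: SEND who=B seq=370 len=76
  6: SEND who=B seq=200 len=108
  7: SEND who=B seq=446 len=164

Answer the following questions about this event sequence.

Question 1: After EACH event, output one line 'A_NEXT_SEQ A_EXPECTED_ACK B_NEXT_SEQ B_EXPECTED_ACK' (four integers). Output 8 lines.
78 200 200 78
131 200 200 131
131 200 308 131
131 200 370 131
131 200 370 131
131 200 446 131
131 446 446 131
131 610 610 131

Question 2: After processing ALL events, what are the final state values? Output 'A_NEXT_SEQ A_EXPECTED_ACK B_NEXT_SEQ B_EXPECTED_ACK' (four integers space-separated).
Answer: 131 610 610 131

Derivation:
After event 0: A_seq=78 A_ack=200 B_seq=200 B_ack=78
After event 1: A_seq=131 A_ack=200 B_seq=200 B_ack=131
After event 2: A_seq=131 A_ack=200 B_seq=308 B_ack=131
After event 3: A_seq=131 A_ack=200 B_seq=370 B_ack=131
After event 4: A_seq=131 A_ack=200 B_seq=370 B_ack=131
After event 5: A_seq=131 A_ack=200 B_seq=446 B_ack=131
After event 6: A_seq=131 A_ack=446 B_seq=446 B_ack=131
After event 7: A_seq=131 A_ack=610 B_seq=610 B_ack=131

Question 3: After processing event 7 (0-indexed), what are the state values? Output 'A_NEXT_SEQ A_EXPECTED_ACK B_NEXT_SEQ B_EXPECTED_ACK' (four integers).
After event 0: A_seq=78 A_ack=200 B_seq=200 B_ack=78
After event 1: A_seq=131 A_ack=200 B_seq=200 B_ack=131
After event 2: A_seq=131 A_ack=200 B_seq=308 B_ack=131
After event 3: A_seq=131 A_ack=200 B_seq=370 B_ack=131
After event 4: A_seq=131 A_ack=200 B_seq=370 B_ack=131
After event 5: A_seq=131 A_ack=200 B_seq=446 B_ack=131
After event 6: A_seq=131 A_ack=446 B_seq=446 B_ack=131
After event 7: A_seq=131 A_ack=610 B_seq=610 B_ack=131

131 610 610 131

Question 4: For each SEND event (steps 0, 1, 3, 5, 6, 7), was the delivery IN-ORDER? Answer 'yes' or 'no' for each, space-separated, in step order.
Answer: yes yes no no yes yes

Derivation:
Step 0: SEND seq=0 -> in-order
Step 1: SEND seq=78 -> in-order
Step 3: SEND seq=308 -> out-of-order
Step 5: SEND seq=370 -> out-of-order
Step 6: SEND seq=200 -> in-order
Step 7: SEND seq=446 -> in-order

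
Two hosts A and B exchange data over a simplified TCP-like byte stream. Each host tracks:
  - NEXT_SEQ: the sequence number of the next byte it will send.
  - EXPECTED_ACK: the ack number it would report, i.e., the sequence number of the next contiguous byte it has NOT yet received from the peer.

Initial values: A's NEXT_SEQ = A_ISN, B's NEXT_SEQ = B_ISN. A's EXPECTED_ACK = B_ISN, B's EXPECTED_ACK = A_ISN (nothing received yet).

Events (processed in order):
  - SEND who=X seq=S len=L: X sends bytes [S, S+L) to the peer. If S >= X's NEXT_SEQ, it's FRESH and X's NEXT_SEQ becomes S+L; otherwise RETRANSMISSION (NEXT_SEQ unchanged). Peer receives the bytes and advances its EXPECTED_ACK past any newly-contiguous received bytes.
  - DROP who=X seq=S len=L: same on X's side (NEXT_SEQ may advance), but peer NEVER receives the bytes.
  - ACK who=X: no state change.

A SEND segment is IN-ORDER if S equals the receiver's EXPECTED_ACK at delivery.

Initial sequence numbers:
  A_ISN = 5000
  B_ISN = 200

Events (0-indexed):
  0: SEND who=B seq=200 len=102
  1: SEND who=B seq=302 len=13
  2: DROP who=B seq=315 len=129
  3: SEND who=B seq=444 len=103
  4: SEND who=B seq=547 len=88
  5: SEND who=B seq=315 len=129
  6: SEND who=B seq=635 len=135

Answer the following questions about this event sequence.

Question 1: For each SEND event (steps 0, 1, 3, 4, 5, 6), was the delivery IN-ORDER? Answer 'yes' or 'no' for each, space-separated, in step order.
Answer: yes yes no no yes yes

Derivation:
Step 0: SEND seq=200 -> in-order
Step 1: SEND seq=302 -> in-order
Step 3: SEND seq=444 -> out-of-order
Step 4: SEND seq=547 -> out-of-order
Step 5: SEND seq=315 -> in-order
Step 6: SEND seq=635 -> in-order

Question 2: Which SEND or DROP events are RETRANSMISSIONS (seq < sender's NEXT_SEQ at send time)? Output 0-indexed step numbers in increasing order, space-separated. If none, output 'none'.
Answer: 5

Derivation:
Step 0: SEND seq=200 -> fresh
Step 1: SEND seq=302 -> fresh
Step 2: DROP seq=315 -> fresh
Step 3: SEND seq=444 -> fresh
Step 4: SEND seq=547 -> fresh
Step 5: SEND seq=315 -> retransmit
Step 6: SEND seq=635 -> fresh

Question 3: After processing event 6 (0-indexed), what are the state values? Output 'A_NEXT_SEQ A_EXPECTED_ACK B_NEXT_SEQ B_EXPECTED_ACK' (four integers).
After event 0: A_seq=5000 A_ack=302 B_seq=302 B_ack=5000
After event 1: A_seq=5000 A_ack=315 B_seq=315 B_ack=5000
After event 2: A_seq=5000 A_ack=315 B_seq=444 B_ack=5000
After event 3: A_seq=5000 A_ack=315 B_seq=547 B_ack=5000
After event 4: A_seq=5000 A_ack=315 B_seq=635 B_ack=5000
After event 5: A_seq=5000 A_ack=635 B_seq=635 B_ack=5000
After event 6: A_seq=5000 A_ack=770 B_seq=770 B_ack=5000

5000 770 770 5000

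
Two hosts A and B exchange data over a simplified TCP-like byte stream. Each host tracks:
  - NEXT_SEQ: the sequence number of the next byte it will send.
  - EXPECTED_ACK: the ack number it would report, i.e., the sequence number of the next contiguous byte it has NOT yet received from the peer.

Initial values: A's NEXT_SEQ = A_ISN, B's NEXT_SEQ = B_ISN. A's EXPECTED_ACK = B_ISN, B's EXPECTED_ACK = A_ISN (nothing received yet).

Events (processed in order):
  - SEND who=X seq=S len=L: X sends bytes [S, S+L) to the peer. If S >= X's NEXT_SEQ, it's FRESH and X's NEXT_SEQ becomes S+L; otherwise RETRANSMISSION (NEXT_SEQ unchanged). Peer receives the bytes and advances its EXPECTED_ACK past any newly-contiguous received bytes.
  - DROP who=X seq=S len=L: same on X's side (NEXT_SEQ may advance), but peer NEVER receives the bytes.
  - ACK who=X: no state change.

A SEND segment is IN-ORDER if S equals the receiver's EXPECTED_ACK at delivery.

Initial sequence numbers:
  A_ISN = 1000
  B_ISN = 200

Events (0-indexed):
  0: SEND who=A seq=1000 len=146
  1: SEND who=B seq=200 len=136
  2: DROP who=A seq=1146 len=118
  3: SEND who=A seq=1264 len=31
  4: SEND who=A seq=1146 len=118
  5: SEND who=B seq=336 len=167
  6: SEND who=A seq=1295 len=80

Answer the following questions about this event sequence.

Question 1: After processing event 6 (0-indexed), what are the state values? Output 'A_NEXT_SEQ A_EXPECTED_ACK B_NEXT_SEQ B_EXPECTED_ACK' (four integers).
After event 0: A_seq=1146 A_ack=200 B_seq=200 B_ack=1146
After event 1: A_seq=1146 A_ack=336 B_seq=336 B_ack=1146
After event 2: A_seq=1264 A_ack=336 B_seq=336 B_ack=1146
After event 3: A_seq=1295 A_ack=336 B_seq=336 B_ack=1146
After event 4: A_seq=1295 A_ack=336 B_seq=336 B_ack=1295
After event 5: A_seq=1295 A_ack=503 B_seq=503 B_ack=1295
After event 6: A_seq=1375 A_ack=503 B_seq=503 B_ack=1375

1375 503 503 1375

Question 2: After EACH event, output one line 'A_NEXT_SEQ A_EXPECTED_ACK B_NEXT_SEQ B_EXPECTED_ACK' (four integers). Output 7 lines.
1146 200 200 1146
1146 336 336 1146
1264 336 336 1146
1295 336 336 1146
1295 336 336 1295
1295 503 503 1295
1375 503 503 1375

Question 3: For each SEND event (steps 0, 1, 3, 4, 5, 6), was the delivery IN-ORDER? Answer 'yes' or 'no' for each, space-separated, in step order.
Answer: yes yes no yes yes yes

Derivation:
Step 0: SEND seq=1000 -> in-order
Step 1: SEND seq=200 -> in-order
Step 3: SEND seq=1264 -> out-of-order
Step 4: SEND seq=1146 -> in-order
Step 5: SEND seq=336 -> in-order
Step 6: SEND seq=1295 -> in-order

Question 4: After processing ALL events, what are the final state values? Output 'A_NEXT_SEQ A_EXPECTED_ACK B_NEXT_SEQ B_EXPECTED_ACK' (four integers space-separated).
Answer: 1375 503 503 1375

Derivation:
After event 0: A_seq=1146 A_ack=200 B_seq=200 B_ack=1146
After event 1: A_seq=1146 A_ack=336 B_seq=336 B_ack=1146
After event 2: A_seq=1264 A_ack=336 B_seq=336 B_ack=1146
After event 3: A_seq=1295 A_ack=336 B_seq=336 B_ack=1146
After event 4: A_seq=1295 A_ack=336 B_seq=336 B_ack=1295
After event 5: A_seq=1295 A_ack=503 B_seq=503 B_ack=1295
After event 6: A_seq=1375 A_ack=503 B_seq=503 B_ack=1375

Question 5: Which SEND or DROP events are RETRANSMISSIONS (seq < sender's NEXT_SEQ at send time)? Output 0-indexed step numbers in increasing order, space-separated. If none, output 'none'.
Answer: 4

Derivation:
Step 0: SEND seq=1000 -> fresh
Step 1: SEND seq=200 -> fresh
Step 2: DROP seq=1146 -> fresh
Step 3: SEND seq=1264 -> fresh
Step 4: SEND seq=1146 -> retransmit
Step 5: SEND seq=336 -> fresh
Step 6: SEND seq=1295 -> fresh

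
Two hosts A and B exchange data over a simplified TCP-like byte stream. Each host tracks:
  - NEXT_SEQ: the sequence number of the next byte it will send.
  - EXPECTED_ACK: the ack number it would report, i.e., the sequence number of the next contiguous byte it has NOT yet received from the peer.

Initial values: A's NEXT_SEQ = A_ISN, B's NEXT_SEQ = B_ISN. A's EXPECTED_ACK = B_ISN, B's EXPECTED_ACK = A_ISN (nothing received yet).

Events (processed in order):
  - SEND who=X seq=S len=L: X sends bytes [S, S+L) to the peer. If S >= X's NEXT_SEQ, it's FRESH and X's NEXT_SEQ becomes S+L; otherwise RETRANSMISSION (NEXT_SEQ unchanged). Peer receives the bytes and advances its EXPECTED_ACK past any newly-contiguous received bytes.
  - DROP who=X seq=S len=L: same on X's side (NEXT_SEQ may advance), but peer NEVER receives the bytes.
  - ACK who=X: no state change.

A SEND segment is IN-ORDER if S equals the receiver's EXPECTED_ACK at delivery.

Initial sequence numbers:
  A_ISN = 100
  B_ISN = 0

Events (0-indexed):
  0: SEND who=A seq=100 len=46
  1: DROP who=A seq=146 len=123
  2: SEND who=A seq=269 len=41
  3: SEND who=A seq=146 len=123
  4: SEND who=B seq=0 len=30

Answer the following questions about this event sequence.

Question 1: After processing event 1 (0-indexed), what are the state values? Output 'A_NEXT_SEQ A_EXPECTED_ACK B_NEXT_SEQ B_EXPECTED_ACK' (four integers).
After event 0: A_seq=146 A_ack=0 B_seq=0 B_ack=146
After event 1: A_seq=269 A_ack=0 B_seq=0 B_ack=146

269 0 0 146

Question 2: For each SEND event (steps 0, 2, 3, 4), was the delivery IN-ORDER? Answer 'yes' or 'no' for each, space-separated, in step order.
Step 0: SEND seq=100 -> in-order
Step 2: SEND seq=269 -> out-of-order
Step 3: SEND seq=146 -> in-order
Step 4: SEND seq=0 -> in-order

Answer: yes no yes yes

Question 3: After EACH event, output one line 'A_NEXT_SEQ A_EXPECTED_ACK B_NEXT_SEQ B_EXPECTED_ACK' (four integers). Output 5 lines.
146 0 0 146
269 0 0 146
310 0 0 146
310 0 0 310
310 30 30 310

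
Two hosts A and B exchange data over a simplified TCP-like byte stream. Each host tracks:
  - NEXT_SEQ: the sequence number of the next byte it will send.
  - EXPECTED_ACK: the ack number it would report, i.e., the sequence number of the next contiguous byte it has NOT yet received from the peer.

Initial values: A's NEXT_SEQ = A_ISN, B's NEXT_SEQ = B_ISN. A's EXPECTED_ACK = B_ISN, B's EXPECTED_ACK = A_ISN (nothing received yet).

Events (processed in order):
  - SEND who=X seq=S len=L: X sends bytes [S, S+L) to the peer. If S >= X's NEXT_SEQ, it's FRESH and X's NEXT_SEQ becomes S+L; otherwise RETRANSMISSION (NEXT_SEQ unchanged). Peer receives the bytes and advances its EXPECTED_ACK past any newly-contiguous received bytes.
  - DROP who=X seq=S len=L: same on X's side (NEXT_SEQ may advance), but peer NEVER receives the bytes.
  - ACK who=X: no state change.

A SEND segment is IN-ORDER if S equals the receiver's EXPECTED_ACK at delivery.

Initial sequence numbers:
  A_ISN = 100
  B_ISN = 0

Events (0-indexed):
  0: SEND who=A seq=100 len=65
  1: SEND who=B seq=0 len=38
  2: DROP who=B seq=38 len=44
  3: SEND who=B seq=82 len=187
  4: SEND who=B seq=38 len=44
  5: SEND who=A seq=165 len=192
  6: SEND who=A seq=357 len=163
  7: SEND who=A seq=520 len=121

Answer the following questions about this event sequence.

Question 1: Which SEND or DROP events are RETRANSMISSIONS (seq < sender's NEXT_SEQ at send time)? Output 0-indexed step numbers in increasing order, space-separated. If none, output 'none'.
Step 0: SEND seq=100 -> fresh
Step 1: SEND seq=0 -> fresh
Step 2: DROP seq=38 -> fresh
Step 3: SEND seq=82 -> fresh
Step 4: SEND seq=38 -> retransmit
Step 5: SEND seq=165 -> fresh
Step 6: SEND seq=357 -> fresh
Step 7: SEND seq=520 -> fresh

Answer: 4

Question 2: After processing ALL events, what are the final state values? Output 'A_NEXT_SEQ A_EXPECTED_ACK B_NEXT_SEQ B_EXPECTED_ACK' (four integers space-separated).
After event 0: A_seq=165 A_ack=0 B_seq=0 B_ack=165
After event 1: A_seq=165 A_ack=38 B_seq=38 B_ack=165
After event 2: A_seq=165 A_ack=38 B_seq=82 B_ack=165
After event 3: A_seq=165 A_ack=38 B_seq=269 B_ack=165
After event 4: A_seq=165 A_ack=269 B_seq=269 B_ack=165
After event 5: A_seq=357 A_ack=269 B_seq=269 B_ack=357
After event 6: A_seq=520 A_ack=269 B_seq=269 B_ack=520
After event 7: A_seq=641 A_ack=269 B_seq=269 B_ack=641

Answer: 641 269 269 641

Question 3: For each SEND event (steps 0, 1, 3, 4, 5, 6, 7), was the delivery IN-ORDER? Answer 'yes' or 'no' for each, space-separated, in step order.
Step 0: SEND seq=100 -> in-order
Step 1: SEND seq=0 -> in-order
Step 3: SEND seq=82 -> out-of-order
Step 4: SEND seq=38 -> in-order
Step 5: SEND seq=165 -> in-order
Step 6: SEND seq=357 -> in-order
Step 7: SEND seq=520 -> in-order

Answer: yes yes no yes yes yes yes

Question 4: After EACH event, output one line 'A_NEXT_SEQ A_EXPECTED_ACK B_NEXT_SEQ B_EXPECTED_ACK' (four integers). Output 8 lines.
165 0 0 165
165 38 38 165
165 38 82 165
165 38 269 165
165 269 269 165
357 269 269 357
520 269 269 520
641 269 269 641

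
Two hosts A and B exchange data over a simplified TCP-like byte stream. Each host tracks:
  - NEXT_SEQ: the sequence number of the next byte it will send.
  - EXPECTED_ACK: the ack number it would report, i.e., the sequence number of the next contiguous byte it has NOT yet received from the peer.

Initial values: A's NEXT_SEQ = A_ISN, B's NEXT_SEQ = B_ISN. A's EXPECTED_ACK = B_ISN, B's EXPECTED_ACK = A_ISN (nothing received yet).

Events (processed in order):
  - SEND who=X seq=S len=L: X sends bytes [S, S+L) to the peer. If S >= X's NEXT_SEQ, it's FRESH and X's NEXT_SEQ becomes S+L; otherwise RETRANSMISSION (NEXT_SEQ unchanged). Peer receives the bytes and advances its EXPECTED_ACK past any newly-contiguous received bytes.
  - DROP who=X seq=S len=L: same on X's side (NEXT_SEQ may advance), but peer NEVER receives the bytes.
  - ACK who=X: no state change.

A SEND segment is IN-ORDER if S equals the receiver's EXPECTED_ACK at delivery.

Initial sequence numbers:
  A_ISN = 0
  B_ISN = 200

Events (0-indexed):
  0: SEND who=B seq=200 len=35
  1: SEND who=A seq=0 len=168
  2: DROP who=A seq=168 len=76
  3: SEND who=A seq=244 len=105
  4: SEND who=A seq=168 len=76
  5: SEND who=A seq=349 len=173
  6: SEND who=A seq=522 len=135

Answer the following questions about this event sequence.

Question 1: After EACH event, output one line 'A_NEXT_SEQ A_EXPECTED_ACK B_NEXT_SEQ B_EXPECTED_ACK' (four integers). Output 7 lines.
0 235 235 0
168 235 235 168
244 235 235 168
349 235 235 168
349 235 235 349
522 235 235 522
657 235 235 657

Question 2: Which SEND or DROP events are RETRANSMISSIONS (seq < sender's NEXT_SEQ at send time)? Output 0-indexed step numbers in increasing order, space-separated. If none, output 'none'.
Answer: 4

Derivation:
Step 0: SEND seq=200 -> fresh
Step 1: SEND seq=0 -> fresh
Step 2: DROP seq=168 -> fresh
Step 3: SEND seq=244 -> fresh
Step 4: SEND seq=168 -> retransmit
Step 5: SEND seq=349 -> fresh
Step 6: SEND seq=522 -> fresh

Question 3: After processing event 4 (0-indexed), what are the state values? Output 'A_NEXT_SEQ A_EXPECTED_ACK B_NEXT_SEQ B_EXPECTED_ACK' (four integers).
After event 0: A_seq=0 A_ack=235 B_seq=235 B_ack=0
After event 1: A_seq=168 A_ack=235 B_seq=235 B_ack=168
After event 2: A_seq=244 A_ack=235 B_seq=235 B_ack=168
After event 3: A_seq=349 A_ack=235 B_seq=235 B_ack=168
After event 4: A_seq=349 A_ack=235 B_seq=235 B_ack=349

349 235 235 349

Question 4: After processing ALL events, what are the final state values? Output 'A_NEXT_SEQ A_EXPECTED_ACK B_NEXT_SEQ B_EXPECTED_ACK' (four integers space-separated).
Answer: 657 235 235 657

Derivation:
After event 0: A_seq=0 A_ack=235 B_seq=235 B_ack=0
After event 1: A_seq=168 A_ack=235 B_seq=235 B_ack=168
After event 2: A_seq=244 A_ack=235 B_seq=235 B_ack=168
After event 3: A_seq=349 A_ack=235 B_seq=235 B_ack=168
After event 4: A_seq=349 A_ack=235 B_seq=235 B_ack=349
After event 5: A_seq=522 A_ack=235 B_seq=235 B_ack=522
After event 6: A_seq=657 A_ack=235 B_seq=235 B_ack=657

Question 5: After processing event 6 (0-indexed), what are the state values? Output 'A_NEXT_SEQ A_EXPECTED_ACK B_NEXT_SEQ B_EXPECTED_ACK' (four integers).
After event 0: A_seq=0 A_ack=235 B_seq=235 B_ack=0
After event 1: A_seq=168 A_ack=235 B_seq=235 B_ack=168
After event 2: A_seq=244 A_ack=235 B_seq=235 B_ack=168
After event 3: A_seq=349 A_ack=235 B_seq=235 B_ack=168
After event 4: A_seq=349 A_ack=235 B_seq=235 B_ack=349
After event 5: A_seq=522 A_ack=235 B_seq=235 B_ack=522
After event 6: A_seq=657 A_ack=235 B_seq=235 B_ack=657

657 235 235 657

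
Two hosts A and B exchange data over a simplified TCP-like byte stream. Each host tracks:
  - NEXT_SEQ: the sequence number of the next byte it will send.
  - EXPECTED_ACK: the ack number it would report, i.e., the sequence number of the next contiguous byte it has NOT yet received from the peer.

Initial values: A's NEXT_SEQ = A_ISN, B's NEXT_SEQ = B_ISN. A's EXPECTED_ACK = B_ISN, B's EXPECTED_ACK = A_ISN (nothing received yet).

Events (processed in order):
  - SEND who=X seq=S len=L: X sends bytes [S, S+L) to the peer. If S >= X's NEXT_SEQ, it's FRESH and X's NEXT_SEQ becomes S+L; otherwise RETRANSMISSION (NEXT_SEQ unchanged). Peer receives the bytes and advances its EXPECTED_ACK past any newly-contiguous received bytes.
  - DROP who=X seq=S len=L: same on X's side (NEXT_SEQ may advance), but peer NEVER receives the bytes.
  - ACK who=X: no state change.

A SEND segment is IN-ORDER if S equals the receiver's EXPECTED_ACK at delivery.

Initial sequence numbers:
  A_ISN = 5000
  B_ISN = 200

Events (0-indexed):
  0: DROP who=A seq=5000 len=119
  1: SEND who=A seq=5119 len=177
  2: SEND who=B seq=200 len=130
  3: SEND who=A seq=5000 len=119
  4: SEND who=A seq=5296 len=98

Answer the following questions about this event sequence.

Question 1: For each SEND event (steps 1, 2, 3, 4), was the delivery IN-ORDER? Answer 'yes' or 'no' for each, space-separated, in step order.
Step 1: SEND seq=5119 -> out-of-order
Step 2: SEND seq=200 -> in-order
Step 3: SEND seq=5000 -> in-order
Step 4: SEND seq=5296 -> in-order

Answer: no yes yes yes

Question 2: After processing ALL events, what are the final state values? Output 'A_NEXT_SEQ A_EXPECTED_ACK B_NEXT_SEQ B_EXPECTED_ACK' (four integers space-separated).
After event 0: A_seq=5119 A_ack=200 B_seq=200 B_ack=5000
After event 1: A_seq=5296 A_ack=200 B_seq=200 B_ack=5000
After event 2: A_seq=5296 A_ack=330 B_seq=330 B_ack=5000
After event 3: A_seq=5296 A_ack=330 B_seq=330 B_ack=5296
After event 4: A_seq=5394 A_ack=330 B_seq=330 B_ack=5394

Answer: 5394 330 330 5394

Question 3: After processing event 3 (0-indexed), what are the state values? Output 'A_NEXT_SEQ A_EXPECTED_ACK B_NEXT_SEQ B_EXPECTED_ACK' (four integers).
After event 0: A_seq=5119 A_ack=200 B_seq=200 B_ack=5000
After event 1: A_seq=5296 A_ack=200 B_seq=200 B_ack=5000
After event 2: A_seq=5296 A_ack=330 B_seq=330 B_ack=5000
After event 3: A_seq=5296 A_ack=330 B_seq=330 B_ack=5296

5296 330 330 5296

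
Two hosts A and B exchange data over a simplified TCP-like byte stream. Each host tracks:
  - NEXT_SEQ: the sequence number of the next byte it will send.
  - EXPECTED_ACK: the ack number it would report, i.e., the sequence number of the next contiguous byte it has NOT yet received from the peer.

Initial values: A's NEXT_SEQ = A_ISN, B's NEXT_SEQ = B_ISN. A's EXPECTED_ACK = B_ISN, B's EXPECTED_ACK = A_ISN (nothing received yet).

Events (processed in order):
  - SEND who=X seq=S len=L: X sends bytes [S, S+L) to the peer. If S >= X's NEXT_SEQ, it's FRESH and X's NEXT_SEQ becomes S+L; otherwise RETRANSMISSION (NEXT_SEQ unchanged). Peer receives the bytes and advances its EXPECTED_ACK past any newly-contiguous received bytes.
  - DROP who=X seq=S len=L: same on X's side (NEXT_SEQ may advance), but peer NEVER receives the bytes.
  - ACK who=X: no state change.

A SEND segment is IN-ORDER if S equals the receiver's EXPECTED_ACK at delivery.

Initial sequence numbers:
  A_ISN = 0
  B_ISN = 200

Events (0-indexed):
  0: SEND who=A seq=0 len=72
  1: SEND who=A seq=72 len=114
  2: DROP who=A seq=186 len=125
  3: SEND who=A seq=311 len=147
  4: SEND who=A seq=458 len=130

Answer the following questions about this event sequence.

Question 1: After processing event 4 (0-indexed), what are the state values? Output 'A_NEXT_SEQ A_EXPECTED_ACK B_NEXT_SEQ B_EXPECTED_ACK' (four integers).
After event 0: A_seq=72 A_ack=200 B_seq=200 B_ack=72
After event 1: A_seq=186 A_ack=200 B_seq=200 B_ack=186
After event 2: A_seq=311 A_ack=200 B_seq=200 B_ack=186
After event 3: A_seq=458 A_ack=200 B_seq=200 B_ack=186
After event 4: A_seq=588 A_ack=200 B_seq=200 B_ack=186

588 200 200 186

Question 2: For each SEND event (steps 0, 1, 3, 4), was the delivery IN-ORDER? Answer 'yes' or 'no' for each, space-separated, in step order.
Answer: yes yes no no

Derivation:
Step 0: SEND seq=0 -> in-order
Step 1: SEND seq=72 -> in-order
Step 3: SEND seq=311 -> out-of-order
Step 4: SEND seq=458 -> out-of-order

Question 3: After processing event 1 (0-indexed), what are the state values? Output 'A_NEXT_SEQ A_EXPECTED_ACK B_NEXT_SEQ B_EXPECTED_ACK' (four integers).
After event 0: A_seq=72 A_ack=200 B_seq=200 B_ack=72
After event 1: A_seq=186 A_ack=200 B_seq=200 B_ack=186

186 200 200 186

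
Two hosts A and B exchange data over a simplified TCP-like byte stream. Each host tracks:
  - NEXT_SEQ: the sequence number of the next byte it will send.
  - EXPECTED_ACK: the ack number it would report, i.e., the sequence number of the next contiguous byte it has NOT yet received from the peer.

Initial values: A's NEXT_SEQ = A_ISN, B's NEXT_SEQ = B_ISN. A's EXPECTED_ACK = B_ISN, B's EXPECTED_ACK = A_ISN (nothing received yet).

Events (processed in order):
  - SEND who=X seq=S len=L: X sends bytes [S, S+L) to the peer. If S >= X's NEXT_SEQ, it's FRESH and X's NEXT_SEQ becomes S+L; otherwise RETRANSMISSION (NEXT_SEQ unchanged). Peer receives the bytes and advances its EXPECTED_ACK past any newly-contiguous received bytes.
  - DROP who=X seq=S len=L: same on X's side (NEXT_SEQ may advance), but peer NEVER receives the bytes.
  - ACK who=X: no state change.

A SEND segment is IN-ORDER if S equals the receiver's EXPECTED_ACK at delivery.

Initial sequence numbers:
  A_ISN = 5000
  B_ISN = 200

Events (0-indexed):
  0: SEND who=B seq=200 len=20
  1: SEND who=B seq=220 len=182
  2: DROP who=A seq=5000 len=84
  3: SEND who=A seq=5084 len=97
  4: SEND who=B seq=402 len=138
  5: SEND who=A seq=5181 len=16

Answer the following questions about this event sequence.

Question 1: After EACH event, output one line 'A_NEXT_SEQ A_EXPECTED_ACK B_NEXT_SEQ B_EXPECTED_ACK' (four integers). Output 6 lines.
5000 220 220 5000
5000 402 402 5000
5084 402 402 5000
5181 402 402 5000
5181 540 540 5000
5197 540 540 5000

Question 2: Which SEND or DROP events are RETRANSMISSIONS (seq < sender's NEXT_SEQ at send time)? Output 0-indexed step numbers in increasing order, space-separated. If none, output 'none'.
Answer: none

Derivation:
Step 0: SEND seq=200 -> fresh
Step 1: SEND seq=220 -> fresh
Step 2: DROP seq=5000 -> fresh
Step 3: SEND seq=5084 -> fresh
Step 4: SEND seq=402 -> fresh
Step 5: SEND seq=5181 -> fresh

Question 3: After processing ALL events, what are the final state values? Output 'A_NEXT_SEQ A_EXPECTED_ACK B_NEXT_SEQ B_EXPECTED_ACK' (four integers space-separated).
Answer: 5197 540 540 5000

Derivation:
After event 0: A_seq=5000 A_ack=220 B_seq=220 B_ack=5000
After event 1: A_seq=5000 A_ack=402 B_seq=402 B_ack=5000
After event 2: A_seq=5084 A_ack=402 B_seq=402 B_ack=5000
After event 3: A_seq=5181 A_ack=402 B_seq=402 B_ack=5000
After event 4: A_seq=5181 A_ack=540 B_seq=540 B_ack=5000
After event 5: A_seq=5197 A_ack=540 B_seq=540 B_ack=5000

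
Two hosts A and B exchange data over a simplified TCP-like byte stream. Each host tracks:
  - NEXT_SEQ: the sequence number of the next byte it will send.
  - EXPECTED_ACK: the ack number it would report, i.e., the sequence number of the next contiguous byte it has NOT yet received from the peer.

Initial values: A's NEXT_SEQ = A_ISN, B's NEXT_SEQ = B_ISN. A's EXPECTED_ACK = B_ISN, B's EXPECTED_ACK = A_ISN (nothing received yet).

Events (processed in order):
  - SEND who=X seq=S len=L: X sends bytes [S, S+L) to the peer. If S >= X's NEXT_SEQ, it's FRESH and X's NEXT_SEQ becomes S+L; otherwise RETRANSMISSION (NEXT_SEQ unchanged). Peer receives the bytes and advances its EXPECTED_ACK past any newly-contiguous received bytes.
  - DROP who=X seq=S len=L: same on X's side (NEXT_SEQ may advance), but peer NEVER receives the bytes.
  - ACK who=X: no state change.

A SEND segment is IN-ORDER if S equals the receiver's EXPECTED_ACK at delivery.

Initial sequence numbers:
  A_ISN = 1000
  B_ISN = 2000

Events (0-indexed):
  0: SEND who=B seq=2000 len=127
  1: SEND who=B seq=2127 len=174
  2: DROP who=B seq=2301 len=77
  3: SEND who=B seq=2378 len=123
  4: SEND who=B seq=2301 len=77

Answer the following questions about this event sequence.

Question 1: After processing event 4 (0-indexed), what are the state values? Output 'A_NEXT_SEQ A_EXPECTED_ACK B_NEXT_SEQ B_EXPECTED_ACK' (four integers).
After event 0: A_seq=1000 A_ack=2127 B_seq=2127 B_ack=1000
After event 1: A_seq=1000 A_ack=2301 B_seq=2301 B_ack=1000
After event 2: A_seq=1000 A_ack=2301 B_seq=2378 B_ack=1000
After event 3: A_seq=1000 A_ack=2301 B_seq=2501 B_ack=1000
After event 4: A_seq=1000 A_ack=2501 B_seq=2501 B_ack=1000

1000 2501 2501 1000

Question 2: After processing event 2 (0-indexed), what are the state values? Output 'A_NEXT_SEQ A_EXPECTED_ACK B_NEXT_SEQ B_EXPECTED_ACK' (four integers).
After event 0: A_seq=1000 A_ack=2127 B_seq=2127 B_ack=1000
After event 1: A_seq=1000 A_ack=2301 B_seq=2301 B_ack=1000
After event 2: A_seq=1000 A_ack=2301 B_seq=2378 B_ack=1000

1000 2301 2378 1000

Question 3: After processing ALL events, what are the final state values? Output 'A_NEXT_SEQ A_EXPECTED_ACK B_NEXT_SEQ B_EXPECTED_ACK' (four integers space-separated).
Answer: 1000 2501 2501 1000

Derivation:
After event 0: A_seq=1000 A_ack=2127 B_seq=2127 B_ack=1000
After event 1: A_seq=1000 A_ack=2301 B_seq=2301 B_ack=1000
After event 2: A_seq=1000 A_ack=2301 B_seq=2378 B_ack=1000
After event 3: A_seq=1000 A_ack=2301 B_seq=2501 B_ack=1000
After event 4: A_seq=1000 A_ack=2501 B_seq=2501 B_ack=1000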